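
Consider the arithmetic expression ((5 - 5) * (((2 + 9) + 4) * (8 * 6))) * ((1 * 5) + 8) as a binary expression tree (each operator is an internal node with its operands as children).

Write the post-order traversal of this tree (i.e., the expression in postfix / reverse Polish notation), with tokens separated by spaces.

Post-order on an expression tree gives postfix notation: for each operator, emit left operand, right operand, then the operator.

5 5 - 2 9 + 4 + 8 6 * * * 1 5 * 8 + *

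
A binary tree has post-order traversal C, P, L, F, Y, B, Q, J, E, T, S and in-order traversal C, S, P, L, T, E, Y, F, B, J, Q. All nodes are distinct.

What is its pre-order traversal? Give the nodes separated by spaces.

The last element of post-order is the root; it splits in-order into left and right subtrees.
Root S: left subtree has 1 node {C}, right has 9 {P, L, T, E, Y, F, B, J, Q}.
  Root T: left subtree has 2 nodes {P, L}, right has 6 {E, Y, F, B, J, Q}.
    Root L: left subtree has 1 node {P}, right has 0 { }.
    Root E: left subtree has 0 nodes { }, right has 5 {Y, F, B, J, Q}.
      Root J: left subtree has 3 nodes {Y, F, B}, right has 1 {Q}.
        Root B: left subtree has 2 nodes {Y, F}, right has 0 { }.
          Root Y: left subtree has 0 nodes { }, right has 1 {F}.

S C T L P E J B Y F Q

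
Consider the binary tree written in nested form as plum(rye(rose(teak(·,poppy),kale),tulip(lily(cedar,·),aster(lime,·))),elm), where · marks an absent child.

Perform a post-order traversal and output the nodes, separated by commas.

poppy, teak, kale, rose, cedar, lily, lime, aster, tulip, rye, elm, plum

Post-order visits the left subtree, then the right subtree, then the node.
At plum: go left to rye.
  At rye: go left to rose.
    At rose: go left to teak.
      At teak: no left child.
      At teak: go right to poppy.
        poppy is a leaf — visit poppy.
      Visit teak.
    At rose: go right to kale.
      kale is a leaf — visit kale.
    Visit rose.
  At rye: go right to tulip.
    At tulip: go left to lily.
      At lily: go left to cedar.
        cedar is a leaf — visit cedar.
      At lily: no right child.
      Visit lily.
    At tulip: go right to aster.
      At aster: go left to lime.
        lime is a leaf — visit lime.
      At aster: no right child.
      Visit aster.
    Visit tulip.
  Visit rye.
At plum: go right to elm.
  elm is a leaf — visit elm.
Visit plum.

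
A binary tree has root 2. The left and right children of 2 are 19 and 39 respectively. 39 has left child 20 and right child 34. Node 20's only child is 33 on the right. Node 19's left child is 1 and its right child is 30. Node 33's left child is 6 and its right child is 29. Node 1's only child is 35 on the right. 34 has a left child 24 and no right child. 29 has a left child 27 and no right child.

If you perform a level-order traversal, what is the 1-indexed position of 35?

8

Level-order visits nodes level by level from the root, left to right within each level.
Level 0: 2
Level 1: 19, 39
Level 2: 1, 30, 20, 34
Level 3: 35, 33, 24
Level 4: 6, 29
Level 5: 27
Full level-order sequence: 2, 19, 39, 1, 30, 20, 34, 35, 33, 24, 6, 29, 27.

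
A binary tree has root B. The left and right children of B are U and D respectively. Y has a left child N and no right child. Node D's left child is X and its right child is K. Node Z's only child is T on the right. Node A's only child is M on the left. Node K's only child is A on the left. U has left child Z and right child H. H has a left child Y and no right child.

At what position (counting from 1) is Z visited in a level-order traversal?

4

Level-order visits nodes level by level from the root, left to right within each level.
Level 0: B
Level 1: U, D
Level 2: Z, H, X, K
Level 3: T, Y, A
Level 4: N, M
Full level-order sequence: B, U, D, Z, H, X, K, T, Y, A, N, M.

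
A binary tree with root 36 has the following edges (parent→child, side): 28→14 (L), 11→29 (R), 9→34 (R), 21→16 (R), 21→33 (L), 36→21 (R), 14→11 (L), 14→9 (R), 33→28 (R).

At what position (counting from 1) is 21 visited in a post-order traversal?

9

Post-order visits the left subtree, then the right subtree, then the node.
At 36: no left child.
At 36: go right to 21.
  At 21: go left to 33.
    At 33: no left child.
    At 33: go right to 28.
      At 28: go left to 14.
        At 14: go left to 11.
          At 11: no left child.
          At 11: go right to 29.
            29 is a leaf — visit 29.
          Visit 11.
        At 14: go right to 9.
          At 9: no left child.
          At 9: go right to 34.
            34 is a leaf — visit 34.
          Visit 9.
        Visit 14.
      At 28: no right child.
      Visit 28.
    Visit 33.
  At 21: go right to 16.
    16 is a leaf — visit 16.
  Visit 21.
Visit 36.
Full post-order sequence: 29, 11, 34, 9, 14, 28, 33, 16, 21, 36.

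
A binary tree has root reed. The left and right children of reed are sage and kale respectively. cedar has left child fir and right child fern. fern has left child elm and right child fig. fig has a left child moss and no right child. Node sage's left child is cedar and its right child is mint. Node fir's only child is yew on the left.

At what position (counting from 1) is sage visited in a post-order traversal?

Post-order visits the left subtree, then the right subtree, then the node.
At reed: go left to sage.
  At sage: go left to cedar.
    At cedar: go left to fir.
      At fir: go left to yew.
        yew is a leaf — visit yew.
      At fir: no right child.
      Visit fir.
    At cedar: go right to fern.
      At fern: go left to elm.
        elm is a leaf — visit elm.
      At fern: go right to fig.
        At fig: go left to moss.
          moss is a leaf — visit moss.
        At fig: no right child.
        Visit fig.
      Visit fern.
    Visit cedar.
  At sage: go right to mint.
    mint is a leaf — visit mint.
  Visit sage.
At reed: go right to kale.
  kale is a leaf — visit kale.
Visit reed.
Full post-order sequence: yew, fir, elm, moss, fig, fern, cedar, mint, sage, kale, reed.

9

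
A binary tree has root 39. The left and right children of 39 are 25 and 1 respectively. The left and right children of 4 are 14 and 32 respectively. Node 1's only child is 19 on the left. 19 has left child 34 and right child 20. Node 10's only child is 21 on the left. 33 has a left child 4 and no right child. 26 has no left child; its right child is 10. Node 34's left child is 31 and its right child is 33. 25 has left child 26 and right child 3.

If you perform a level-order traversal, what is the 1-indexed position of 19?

Level-order visits nodes level by level from the root, left to right within each level.
Level 0: 39
Level 1: 25, 1
Level 2: 26, 3, 19
Level 3: 10, 34, 20
Level 4: 21, 31, 33
Level 5: 4
Level 6: 14, 32
Full level-order sequence: 39, 25, 1, 26, 3, 19, 10, 34, 20, 21, 31, 33, 4, 14, 32.

6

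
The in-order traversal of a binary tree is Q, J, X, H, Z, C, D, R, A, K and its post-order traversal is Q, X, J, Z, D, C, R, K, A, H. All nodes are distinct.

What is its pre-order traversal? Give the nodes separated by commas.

The last element of post-order is the root; it splits in-order into left and right subtrees.
Root H: left subtree has 3 nodes {Q, J, X}, right has 6 {Z, C, D, R, A, K}.
  Root J: left subtree has 1 node {Q}, right has 1 {X}.
  Root A: left subtree has 4 nodes {Z, C, D, R}, right has 1 {K}.
    Root R: left subtree has 3 nodes {Z, C, D}, right has 0 { }.
      Root C: left subtree has 1 node {Z}, right has 1 {D}.

H, J, Q, X, A, R, C, Z, D, K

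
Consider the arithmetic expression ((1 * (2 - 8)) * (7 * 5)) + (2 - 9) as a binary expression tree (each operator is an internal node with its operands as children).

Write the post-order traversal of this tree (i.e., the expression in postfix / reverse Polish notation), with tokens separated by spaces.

1 2 8 - * 7 5 * * 2 9 - +

Post-order on an expression tree gives postfix notation: for each operator, emit left operand, right operand, then the operator.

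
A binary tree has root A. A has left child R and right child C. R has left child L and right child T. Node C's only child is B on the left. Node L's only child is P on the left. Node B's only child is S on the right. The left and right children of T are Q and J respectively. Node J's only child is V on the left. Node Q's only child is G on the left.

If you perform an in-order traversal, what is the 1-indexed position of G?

4

In-order visits the left subtree, then the node, then the right subtree.
At A: go left to R.
  At R: go left to L.
    At L: go left to P.
      P is a leaf — visit P.
    Visit L.
    At L: no right child.
  Visit R.
  At R: go right to T.
    At T: go left to Q.
      At Q: go left to G.
        G is a leaf — visit G.
      Visit Q.
      At Q: no right child.
    Visit T.
    At T: go right to J.
      At J: go left to V.
        V is a leaf — visit V.
      Visit J.
      At J: no right child.
Visit A.
At A: go right to C.
  At C: go left to B.
    At B: no left child.
    Visit B.
    At B: go right to S.
      S is a leaf — visit S.
  Visit C.
  At C: no right child.
Full in-order sequence: P, L, R, G, Q, T, V, J, A, B, S, C.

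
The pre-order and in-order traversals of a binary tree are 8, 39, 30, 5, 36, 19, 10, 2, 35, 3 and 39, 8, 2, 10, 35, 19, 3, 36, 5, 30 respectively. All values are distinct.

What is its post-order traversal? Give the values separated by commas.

The first element of pre-order is the root; it splits in-order into left and right subtrees.
Root 8: left subtree has 1 node {39}, right has 8 {2, 10, 35, 19, 3, 36, 5, 30}.
  Root 30: left subtree has 7 nodes {2, 10, 35, 19, 3, 36, 5}, right has 0 { }.
    Root 5: left subtree has 6 nodes {2, 10, 35, 19, 3, 36}, right has 0 { }.
      Root 36: left subtree has 5 nodes {2, 10, 35, 19, 3}, right has 0 { }.
        Root 19: left subtree has 3 nodes {2, 10, 35}, right has 1 {3}.
          Root 10: left subtree has 1 node {2}, right has 1 {35}.

39, 2, 35, 10, 3, 19, 36, 5, 30, 8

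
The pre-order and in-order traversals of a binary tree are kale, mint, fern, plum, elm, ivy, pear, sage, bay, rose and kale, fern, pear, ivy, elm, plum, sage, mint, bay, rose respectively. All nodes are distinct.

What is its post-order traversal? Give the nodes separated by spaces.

pear ivy elm sage plum fern rose bay mint kale

The first element of pre-order is the root; it splits in-order into left and right subtrees.
Root kale: left subtree has 0 nodes { }, right has 9 {fern, pear, ivy, elm, plum, sage, mint, bay, rose}.
  Root mint: left subtree has 6 nodes {fern, pear, ivy, elm, plum, sage}, right has 2 {bay, rose}.
    Root fern: left subtree has 0 nodes { }, right has 5 {pear, ivy, elm, plum, sage}.
      Root plum: left subtree has 3 nodes {pear, ivy, elm}, right has 1 {sage}.
        Root elm: left subtree has 2 nodes {pear, ivy}, right has 0 { }.
          Root ivy: left subtree has 1 node {pear}, right has 0 { }.
    Root bay: left subtree has 0 nodes { }, right has 1 {rose}.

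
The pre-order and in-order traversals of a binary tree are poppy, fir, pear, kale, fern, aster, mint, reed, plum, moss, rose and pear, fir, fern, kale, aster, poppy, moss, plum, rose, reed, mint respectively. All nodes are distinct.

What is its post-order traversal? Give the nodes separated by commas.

pear, fern, aster, kale, fir, moss, rose, plum, reed, mint, poppy

The first element of pre-order is the root; it splits in-order into left and right subtrees.
Root poppy: left subtree has 5 nodes {pear, fir, fern, kale, aster}, right has 5 {moss, plum, rose, reed, mint}.
  Root fir: left subtree has 1 node {pear}, right has 3 {fern, kale, aster}.
    Root kale: left subtree has 1 node {fern}, right has 1 {aster}.
  Root mint: left subtree has 4 nodes {moss, plum, rose, reed}, right has 0 { }.
    Root reed: left subtree has 3 nodes {moss, plum, rose}, right has 0 { }.
      Root plum: left subtree has 1 node {moss}, right has 1 {rose}.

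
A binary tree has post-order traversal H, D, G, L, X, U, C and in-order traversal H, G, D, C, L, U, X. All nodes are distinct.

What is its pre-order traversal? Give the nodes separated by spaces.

The last element of post-order is the root; it splits in-order into left and right subtrees.
Root C: left subtree has 3 nodes {H, G, D}, right has 3 {L, U, X}.
  Root G: left subtree has 1 node {H}, right has 1 {D}.
  Root U: left subtree has 1 node {L}, right has 1 {X}.

C G H D U L X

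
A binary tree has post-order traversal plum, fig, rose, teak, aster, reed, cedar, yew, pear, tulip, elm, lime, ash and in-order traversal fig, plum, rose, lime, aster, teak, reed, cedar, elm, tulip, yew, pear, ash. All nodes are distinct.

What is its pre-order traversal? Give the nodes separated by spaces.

ash lime rose fig plum elm cedar reed aster teak tulip pear yew

The last element of post-order is the root; it splits in-order into left and right subtrees.
Root ash: left subtree has 12 nodes {fig, plum, rose, lime, aster, teak, reed, cedar, elm, tulip, yew, pear}, right has 0 { }.
  Root lime: left subtree has 3 nodes {fig, plum, rose}, right has 8 {aster, teak, reed, cedar, elm, tulip, yew, pear}.
    Root rose: left subtree has 2 nodes {fig, plum}, right has 0 { }.
      Root fig: left subtree has 0 nodes { }, right has 1 {plum}.
    Root elm: left subtree has 4 nodes {aster, teak, reed, cedar}, right has 3 {tulip, yew, pear}.
      Root cedar: left subtree has 3 nodes {aster, teak, reed}, right has 0 { }.
        Root reed: left subtree has 2 nodes {aster, teak}, right has 0 { }.
          Root aster: left subtree has 0 nodes { }, right has 1 {teak}.
      Root tulip: left subtree has 0 nodes { }, right has 2 {yew, pear}.
        Root pear: left subtree has 1 node {yew}, right has 0 { }.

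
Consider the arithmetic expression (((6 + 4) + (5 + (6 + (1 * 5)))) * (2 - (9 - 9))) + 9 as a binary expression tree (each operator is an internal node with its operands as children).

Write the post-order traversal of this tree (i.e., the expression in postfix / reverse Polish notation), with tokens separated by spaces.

6 4 + 5 6 1 5 * + + + 2 9 9 - - * 9 +

Post-order on an expression tree gives postfix notation: for each operator, emit left operand, right operand, then the operator.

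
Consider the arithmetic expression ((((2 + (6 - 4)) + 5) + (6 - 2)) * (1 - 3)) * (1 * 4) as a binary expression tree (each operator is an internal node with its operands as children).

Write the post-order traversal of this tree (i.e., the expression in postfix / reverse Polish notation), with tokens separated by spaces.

Post-order on an expression tree gives postfix notation: for each operator, emit left operand, right operand, then the operator.

2 6 4 - + 5 + 6 2 - + 1 3 - * 1 4 * *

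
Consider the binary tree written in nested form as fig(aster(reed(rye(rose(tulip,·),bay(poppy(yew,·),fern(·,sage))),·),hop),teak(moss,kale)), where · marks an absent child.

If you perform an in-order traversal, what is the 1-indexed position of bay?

6

In-order visits the left subtree, then the node, then the right subtree.
At fig: go left to aster.
  At aster: go left to reed.
    At reed: go left to rye.
      At rye: go left to rose.
        At rose: go left to tulip.
          tulip is a leaf — visit tulip.
        Visit rose.
        At rose: no right child.
      Visit rye.
      At rye: go right to bay.
        At bay: go left to poppy.
          At poppy: go left to yew.
            yew is a leaf — visit yew.
          Visit poppy.
          At poppy: no right child.
        Visit bay.
        At bay: go right to fern.
          At fern: no left child.
          Visit fern.
          At fern: go right to sage.
            sage is a leaf — visit sage.
    Visit reed.
    At reed: no right child.
  Visit aster.
  At aster: go right to hop.
    hop is a leaf — visit hop.
Visit fig.
At fig: go right to teak.
  At teak: go left to moss.
    moss is a leaf — visit moss.
  Visit teak.
  At teak: go right to kale.
    kale is a leaf — visit kale.
Full in-order sequence: tulip, rose, rye, yew, poppy, bay, fern, sage, reed, aster, hop, fig, moss, teak, kale.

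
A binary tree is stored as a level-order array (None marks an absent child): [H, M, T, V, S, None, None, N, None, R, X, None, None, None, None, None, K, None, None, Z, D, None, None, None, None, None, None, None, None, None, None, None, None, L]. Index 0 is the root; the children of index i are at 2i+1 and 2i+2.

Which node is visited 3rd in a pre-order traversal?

V

Pre-order visits the node, then its left subtree, then its right subtree.
Visit H.
At H: go left to M.
  Visit M.
  At M: go left to V.
    Visit V.
    At V: go left to N.
      Visit N.
      At N: no left child.
      At N: go right to K.
        Visit K.
        At K: go left to L.
          L is a leaf — visit L.
        At K: no right child.
    At V: no right child.
  At M: go right to S.
    Visit S.
    At S: go left to R.
      Visit R.
      At R: go left to Z.
        Z is a leaf — visit Z.
      At R: go right to D.
        D is a leaf — visit D.
    At S: go right to X.
      X is a leaf — visit X.
At H: go right to T.
  T is a leaf — visit T.
Full pre-order sequence: H, M, V, N, K, L, S, R, Z, D, X, T.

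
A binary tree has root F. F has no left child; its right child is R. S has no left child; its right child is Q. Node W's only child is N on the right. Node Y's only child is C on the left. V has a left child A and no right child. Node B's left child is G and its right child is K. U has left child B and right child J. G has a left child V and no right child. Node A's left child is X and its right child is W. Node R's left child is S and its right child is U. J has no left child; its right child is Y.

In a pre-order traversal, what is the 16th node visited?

C

Pre-order visits the node, then its left subtree, then its right subtree.
Visit F.
At F: no left child.
At F: go right to R.
  Visit R.
  At R: go left to S.
    Visit S.
    At S: no left child.
    At S: go right to Q.
      Q is a leaf — visit Q.
  At R: go right to U.
    Visit U.
    At U: go left to B.
      Visit B.
      At B: go left to G.
        Visit G.
        At G: go left to V.
          Visit V.
          At V: go left to A.
            Visit A.
            At A: go left to X.
              X is a leaf — visit X.
            At A: go right to W.
              Visit W.
              At W: no left child.
              At W: go right to N.
                N is a leaf — visit N.
          At V: no right child.
        At G: no right child.
      At B: go right to K.
        K is a leaf — visit K.
    At U: go right to J.
      Visit J.
      At J: no left child.
      At J: go right to Y.
        Visit Y.
        At Y: go left to C.
          C is a leaf — visit C.
        At Y: no right child.
Full pre-order sequence: F, R, S, Q, U, B, G, V, A, X, W, N, K, J, Y, C.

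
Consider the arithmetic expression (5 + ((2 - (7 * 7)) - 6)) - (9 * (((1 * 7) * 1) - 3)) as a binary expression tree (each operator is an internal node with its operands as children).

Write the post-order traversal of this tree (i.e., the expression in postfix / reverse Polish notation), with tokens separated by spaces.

5 2 7 7 * - 6 - + 9 1 7 * 1 * 3 - * -

Post-order on an expression tree gives postfix notation: for each operator, emit left operand, right operand, then the operator.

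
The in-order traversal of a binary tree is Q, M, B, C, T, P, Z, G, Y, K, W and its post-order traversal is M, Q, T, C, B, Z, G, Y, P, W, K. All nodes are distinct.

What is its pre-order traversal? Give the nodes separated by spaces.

K P B Q M C T Y G Z W

The last element of post-order is the root; it splits in-order into left and right subtrees.
Root K: left subtree has 9 nodes {Q, M, B, C, T, P, Z, G, Y}, right has 1 {W}.
  Root P: left subtree has 5 nodes {Q, M, B, C, T}, right has 3 {Z, G, Y}.
    Root B: left subtree has 2 nodes {Q, M}, right has 2 {C, T}.
      Root Q: left subtree has 0 nodes { }, right has 1 {M}.
      Root C: left subtree has 0 nodes { }, right has 1 {T}.
    Root Y: left subtree has 2 nodes {Z, G}, right has 0 { }.
      Root G: left subtree has 1 node {Z}, right has 0 { }.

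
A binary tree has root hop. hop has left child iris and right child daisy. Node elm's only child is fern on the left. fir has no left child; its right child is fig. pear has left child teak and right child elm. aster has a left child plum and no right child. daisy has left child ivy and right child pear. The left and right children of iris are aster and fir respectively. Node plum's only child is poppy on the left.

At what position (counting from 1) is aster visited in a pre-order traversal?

3

Pre-order visits the node, then its left subtree, then its right subtree.
Visit hop.
At hop: go left to iris.
  Visit iris.
  At iris: go left to aster.
    Visit aster.
    At aster: go left to plum.
      Visit plum.
      At plum: go left to poppy.
        poppy is a leaf — visit poppy.
      At plum: no right child.
    At aster: no right child.
  At iris: go right to fir.
    Visit fir.
    At fir: no left child.
    At fir: go right to fig.
      fig is a leaf — visit fig.
At hop: go right to daisy.
  Visit daisy.
  At daisy: go left to ivy.
    ivy is a leaf — visit ivy.
  At daisy: go right to pear.
    Visit pear.
    At pear: go left to teak.
      teak is a leaf — visit teak.
    At pear: go right to elm.
      Visit elm.
      At elm: go left to fern.
        fern is a leaf — visit fern.
      At elm: no right child.
Full pre-order sequence: hop, iris, aster, plum, poppy, fir, fig, daisy, ivy, pear, teak, elm, fern.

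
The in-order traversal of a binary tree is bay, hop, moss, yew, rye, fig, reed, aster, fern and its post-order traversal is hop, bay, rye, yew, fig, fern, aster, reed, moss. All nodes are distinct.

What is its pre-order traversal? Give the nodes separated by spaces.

moss bay hop reed fig yew rye aster fern

The last element of post-order is the root; it splits in-order into left and right subtrees.
Root moss: left subtree has 2 nodes {bay, hop}, right has 6 {yew, rye, fig, reed, aster, fern}.
  Root bay: left subtree has 0 nodes { }, right has 1 {hop}.
  Root reed: left subtree has 3 nodes {yew, rye, fig}, right has 2 {aster, fern}.
    Root fig: left subtree has 2 nodes {yew, rye}, right has 0 { }.
      Root yew: left subtree has 0 nodes { }, right has 1 {rye}.
    Root aster: left subtree has 0 nodes { }, right has 1 {fern}.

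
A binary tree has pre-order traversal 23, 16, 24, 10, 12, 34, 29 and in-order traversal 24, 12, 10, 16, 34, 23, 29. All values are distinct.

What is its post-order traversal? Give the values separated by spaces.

12 10 24 34 16 29 23

The first element of pre-order is the root; it splits in-order into left and right subtrees.
Root 23: left subtree has 5 nodes {24, 12, 10, 16, 34}, right has 1 {29}.
  Root 16: left subtree has 3 nodes {24, 12, 10}, right has 1 {34}.
    Root 24: left subtree has 0 nodes { }, right has 2 {12, 10}.
      Root 10: left subtree has 1 node {12}, right has 0 { }.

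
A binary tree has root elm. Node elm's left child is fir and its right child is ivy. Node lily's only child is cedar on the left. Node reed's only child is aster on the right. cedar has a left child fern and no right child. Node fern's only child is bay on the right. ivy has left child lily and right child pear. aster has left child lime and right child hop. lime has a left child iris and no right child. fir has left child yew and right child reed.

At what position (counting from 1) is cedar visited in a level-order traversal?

Level-order visits nodes level by level from the root, left to right within each level.
Level 0: elm
Level 1: fir, ivy
Level 2: yew, reed, lily, pear
Level 3: aster, cedar
Level 4: lime, hop, fern
Level 5: iris, bay
Full level-order sequence: elm, fir, ivy, yew, reed, lily, pear, aster, cedar, lime, hop, fern, iris, bay.

9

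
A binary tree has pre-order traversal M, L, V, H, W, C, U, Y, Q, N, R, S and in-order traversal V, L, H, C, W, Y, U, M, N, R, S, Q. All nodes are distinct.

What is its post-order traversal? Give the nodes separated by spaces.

The first element of pre-order is the root; it splits in-order into left and right subtrees.
Root M: left subtree has 7 nodes {V, L, H, C, W, Y, U}, right has 4 {N, R, S, Q}.
  Root L: left subtree has 1 node {V}, right has 5 {H, C, W, Y, U}.
    Root H: left subtree has 0 nodes { }, right has 4 {C, W, Y, U}.
      Root W: left subtree has 1 node {C}, right has 2 {Y, U}.
        Root U: left subtree has 1 node {Y}, right has 0 { }.
  Root Q: left subtree has 3 nodes {N, R, S}, right has 0 { }.
    Root N: left subtree has 0 nodes { }, right has 2 {R, S}.
      Root R: left subtree has 0 nodes { }, right has 1 {S}.

V C Y U W H L S R N Q M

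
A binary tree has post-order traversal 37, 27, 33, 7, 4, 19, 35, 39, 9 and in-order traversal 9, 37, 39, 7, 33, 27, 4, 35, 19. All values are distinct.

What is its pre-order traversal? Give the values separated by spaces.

The last element of post-order is the root; it splits in-order into left and right subtrees.
Root 9: left subtree has 0 nodes { }, right has 8 {37, 39, 7, 33, 27, 4, 35, 19}.
  Root 39: left subtree has 1 node {37}, right has 6 {7, 33, 27, 4, 35, 19}.
    Root 35: left subtree has 4 nodes {7, 33, 27, 4}, right has 1 {19}.
      Root 4: left subtree has 3 nodes {7, 33, 27}, right has 0 { }.
        Root 7: left subtree has 0 nodes { }, right has 2 {33, 27}.
          Root 33: left subtree has 0 nodes { }, right has 1 {27}.

9 39 37 35 4 7 33 27 19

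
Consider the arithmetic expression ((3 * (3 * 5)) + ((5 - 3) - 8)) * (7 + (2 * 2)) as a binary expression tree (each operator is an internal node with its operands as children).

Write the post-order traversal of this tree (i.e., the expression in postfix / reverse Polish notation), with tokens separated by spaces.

3 3 5 * * 5 3 - 8 - + 7 2 2 * + *

Post-order on an expression tree gives postfix notation: for each operator, emit left operand, right operand, then the operator.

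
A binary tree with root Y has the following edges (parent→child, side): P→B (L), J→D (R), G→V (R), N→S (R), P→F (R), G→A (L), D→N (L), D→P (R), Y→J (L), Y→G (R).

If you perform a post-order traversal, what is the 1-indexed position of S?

1

Post-order visits the left subtree, then the right subtree, then the node.
At Y: go left to J.
  At J: no left child.
  At J: go right to D.
    At D: go left to N.
      At N: no left child.
      At N: go right to S.
        S is a leaf — visit S.
      Visit N.
    At D: go right to P.
      At P: go left to B.
        B is a leaf — visit B.
      At P: go right to F.
        F is a leaf — visit F.
      Visit P.
    Visit D.
  Visit J.
At Y: go right to G.
  At G: go left to A.
    A is a leaf — visit A.
  At G: go right to V.
    V is a leaf — visit V.
  Visit G.
Visit Y.
Full post-order sequence: S, N, B, F, P, D, J, A, V, G, Y.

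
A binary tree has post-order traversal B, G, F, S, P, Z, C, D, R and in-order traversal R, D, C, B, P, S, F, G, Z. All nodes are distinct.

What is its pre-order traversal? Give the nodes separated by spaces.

The last element of post-order is the root; it splits in-order into left and right subtrees.
Root R: left subtree has 0 nodes { }, right has 8 {D, C, B, P, S, F, G, Z}.
  Root D: left subtree has 0 nodes { }, right has 7 {C, B, P, S, F, G, Z}.
    Root C: left subtree has 0 nodes { }, right has 6 {B, P, S, F, G, Z}.
      Root Z: left subtree has 5 nodes {B, P, S, F, G}, right has 0 { }.
        Root P: left subtree has 1 node {B}, right has 3 {S, F, G}.
          Root S: left subtree has 0 nodes { }, right has 2 {F, G}.
            Root F: left subtree has 0 nodes { }, right has 1 {G}.

R D C Z P B S F G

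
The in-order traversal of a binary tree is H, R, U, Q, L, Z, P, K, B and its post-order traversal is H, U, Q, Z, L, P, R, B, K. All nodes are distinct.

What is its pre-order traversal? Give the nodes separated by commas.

K, R, H, P, L, Q, U, Z, B

The last element of post-order is the root; it splits in-order into left and right subtrees.
Root K: left subtree has 7 nodes {H, R, U, Q, L, Z, P}, right has 1 {B}.
  Root R: left subtree has 1 node {H}, right has 5 {U, Q, L, Z, P}.
    Root P: left subtree has 4 nodes {U, Q, L, Z}, right has 0 { }.
      Root L: left subtree has 2 nodes {U, Q}, right has 1 {Z}.
        Root Q: left subtree has 1 node {U}, right has 0 { }.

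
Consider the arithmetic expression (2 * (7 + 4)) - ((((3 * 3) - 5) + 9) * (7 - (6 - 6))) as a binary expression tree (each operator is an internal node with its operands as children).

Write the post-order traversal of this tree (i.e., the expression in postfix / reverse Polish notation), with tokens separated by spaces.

2 7 4 + * 3 3 * 5 - 9 + 7 6 6 - - * -

Post-order on an expression tree gives postfix notation: for each operator, emit left operand, right operand, then the operator.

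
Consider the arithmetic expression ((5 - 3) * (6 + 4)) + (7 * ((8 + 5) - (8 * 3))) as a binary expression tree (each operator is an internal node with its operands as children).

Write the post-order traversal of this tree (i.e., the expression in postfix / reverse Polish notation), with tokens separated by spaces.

5 3 - 6 4 + * 7 8 5 + 8 3 * - * +

Post-order on an expression tree gives postfix notation: for each operator, emit left operand, right operand, then the operator.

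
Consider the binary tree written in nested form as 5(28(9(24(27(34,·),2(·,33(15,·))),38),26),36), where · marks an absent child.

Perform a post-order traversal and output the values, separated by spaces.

Post-order visits the left subtree, then the right subtree, then the node.
At 5: go left to 28.
  At 28: go left to 9.
    At 9: go left to 24.
      At 24: go left to 27.
        At 27: go left to 34.
          34 is a leaf — visit 34.
        At 27: no right child.
        Visit 27.
      At 24: go right to 2.
        At 2: no left child.
        At 2: go right to 33.
          At 33: go left to 15.
            15 is a leaf — visit 15.
          At 33: no right child.
          Visit 33.
        Visit 2.
      Visit 24.
    At 9: go right to 38.
      38 is a leaf — visit 38.
    Visit 9.
  At 28: go right to 26.
    26 is a leaf — visit 26.
  Visit 28.
At 5: go right to 36.
  36 is a leaf — visit 36.
Visit 5.

34 27 15 33 2 24 38 9 26 28 36 5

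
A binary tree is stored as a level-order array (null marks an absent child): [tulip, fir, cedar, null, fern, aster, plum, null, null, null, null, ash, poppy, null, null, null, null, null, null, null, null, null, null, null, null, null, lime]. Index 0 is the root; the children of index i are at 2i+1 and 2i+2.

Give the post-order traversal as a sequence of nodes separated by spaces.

Post-order visits the left subtree, then the right subtree, then the node.
At tulip: go left to fir.
  At fir: no left child.
  At fir: go right to fern.
    fern is a leaf — visit fern.
  Visit fir.
At tulip: go right to cedar.
  At cedar: go left to aster.
    At aster: go left to ash.
      ash is a leaf — visit ash.
    At aster: go right to poppy.
      At poppy: no left child.
      At poppy: go right to lime.
        lime is a leaf — visit lime.
      Visit poppy.
    Visit aster.
  At cedar: go right to plum.
    plum is a leaf — visit plum.
  Visit cedar.
Visit tulip.

fern fir ash lime poppy aster plum cedar tulip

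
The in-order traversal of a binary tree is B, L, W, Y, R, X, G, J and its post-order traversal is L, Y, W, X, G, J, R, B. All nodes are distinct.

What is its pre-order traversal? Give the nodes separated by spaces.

The last element of post-order is the root; it splits in-order into left and right subtrees.
Root B: left subtree has 0 nodes { }, right has 7 {L, W, Y, R, X, G, J}.
  Root R: left subtree has 3 nodes {L, W, Y}, right has 3 {X, G, J}.
    Root W: left subtree has 1 node {L}, right has 1 {Y}.
    Root J: left subtree has 2 nodes {X, G}, right has 0 { }.
      Root G: left subtree has 1 node {X}, right has 0 { }.

B R W L Y J G X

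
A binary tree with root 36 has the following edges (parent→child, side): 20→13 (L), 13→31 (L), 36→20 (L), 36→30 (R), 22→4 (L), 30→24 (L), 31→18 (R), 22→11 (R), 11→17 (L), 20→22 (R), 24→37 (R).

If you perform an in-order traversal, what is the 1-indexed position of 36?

9

In-order visits the left subtree, then the node, then the right subtree.
At 36: go left to 20.
  At 20: go left to 13.
    At 13: go left to 31.
      At 31: no left child.
      Visit 31.
      At 31: go right to 18.
        18 is a leaf — visit 18.
    Visit 13.
    At 13: no right child.
  Visit 20.
  At 20: go right to 22.
    At 22: go left to 4.
      4 is a leaf — visit 4.
    Visit 22.
    At 22: go right to 11.
      At 11: go left to 17.
        17 is a leaf — visit 17.
      Visit 11.
      At 11: no right child.
Visit 36.
At 36: go right to 30.
  At 30: go left to 24.
    At 24: no left child.
    Visit 24.
    At 24: go right to 37.
      37 is a leaf — visit 37.
  Visit 30.
  At 30: no right child.
Full in-order sequence: 31, 18, 13, 20, 4, 22, 17, 11, 36, 24, 37, 30.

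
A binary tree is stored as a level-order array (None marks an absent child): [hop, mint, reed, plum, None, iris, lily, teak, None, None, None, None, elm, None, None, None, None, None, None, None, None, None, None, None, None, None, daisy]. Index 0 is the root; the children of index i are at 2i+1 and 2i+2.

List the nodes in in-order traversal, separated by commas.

In-order visits the left subtree, then the node, then the right subtree.
At hop: go left to mint.
  At mint: go left to plum.
    At plum: go left to teak.
      teak is a leaf — visit teak.
    Visit plum.
    At plum: no right child.
  Visit mint.
  At mint: no right child.
Visit hop.
At hop: go right to reed.
  At reed: go left to iris.
    At iris: no left child.
    Visit iris.
    At iris: go right to elm.
      At elm: no left child.
      Visit elm.
      At elm: go right to daisy.
        daisy is a leaf — visit daisy.
  Visit reed.
  At reed: go right to lily.
    lily is a leaf — visit lily.

teak, plum, mint, hop, iris, elm, daisy, reed, lily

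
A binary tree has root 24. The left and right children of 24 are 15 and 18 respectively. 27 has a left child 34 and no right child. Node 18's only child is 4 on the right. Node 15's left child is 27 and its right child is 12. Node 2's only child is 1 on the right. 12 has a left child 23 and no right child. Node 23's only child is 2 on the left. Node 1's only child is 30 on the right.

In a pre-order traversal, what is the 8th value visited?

1

Pre-order visits the node, then its left subtree, then its right subtree.
Visit 24.
At 24: go left to 15.
  Visit 15.
  At 15: go left to 27.
    Visit 27.
    At 27: go left to 34.
      34 is a leaf — visit 34.
    At 27: no right child.
  At 15: go right to 12.
    Visit 12.
    At 12: go left to 23.
      Visit 23.
      At 23: go left to 2.
        Visit 2.
        At 2: no left child.
        At 2: go right to 1.
          Visit 1.
          At 1: no left child.
          At 1: go right to 30.
            30 is a leaf — visit 30.
      At 23: no right child.
    At 12: no right child.
At 24: go right to 18.
  Visit 18.
  At 18: no left child.
  At 18: go right to 4.
    4 is a leaf — visit 4.
Full pre-order sequence: 24, 15, 27, 34, 12, 23, 2, 1, 30, 18, 4.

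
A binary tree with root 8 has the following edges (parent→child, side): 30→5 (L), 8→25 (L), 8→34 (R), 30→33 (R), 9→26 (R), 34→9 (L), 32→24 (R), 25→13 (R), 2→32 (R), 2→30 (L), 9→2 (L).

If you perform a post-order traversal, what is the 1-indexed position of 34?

Post-order visits the left subtree, then the right subtree, then the node.
At 8: go left to 25.
  At 25: no left child.
  At 25: go right to 13.
    13 is a leaf — visit 13.
  Visit 25.
At 8: go right to 34.
  At 34: go left to 9.
    At 9: go left to 2.
      At 2: go left to 30.
        At 30: go left to 5.
          5 is a leaf — visit 5.
        At 30: go right to 33.
          33 is a leaf — visit 33.
        Visit 30.
      At 2: go right to 32.
        At 32: no left child.
        At 32: go right to 24.
          24 is a leaf — visit 24.
        Visit 32.
      Visit 2.
    At 9: go right to 26.
      26 is a leaf — visit 26.
    Visit 9.
  At 34: no right child.
  Visit 34.
Visit 8.
Full post-order sequence: 13, 25, 5, 33, 30, 24, 32, 2, 26, 9, 34, 8.

11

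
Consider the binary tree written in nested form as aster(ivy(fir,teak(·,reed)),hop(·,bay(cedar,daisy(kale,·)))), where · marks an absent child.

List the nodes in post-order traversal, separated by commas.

Post-order visits the left subtree, then the right subtree, then the node.
At aster: go left to ivy.
  At ivy: go left to fir.
    fir is a leaf — visit fir.
  At ivy: go right to teak.
    At teak: no left child.
    At teak: go right to reed.
      reed is a leaf — visit reed.
    Visit teak.
  Visit ivy.
At aster: go right to hop.
  At hop: no left child.
  At hop: go right to bay.
    At bay: go left to cedar.
      cedar is a leaf — visit cedar.
    At bay: go right to daisy.
      At daisy: go left to kale.
        kale is a leaf — visit kale.
      At daisy: no right child.
      Visit daisy.
    Visit bay.
  Visit hop.
Visit aster.

fir, reed, teak, ivy, cedar, kale, daisy, bay, hop, aster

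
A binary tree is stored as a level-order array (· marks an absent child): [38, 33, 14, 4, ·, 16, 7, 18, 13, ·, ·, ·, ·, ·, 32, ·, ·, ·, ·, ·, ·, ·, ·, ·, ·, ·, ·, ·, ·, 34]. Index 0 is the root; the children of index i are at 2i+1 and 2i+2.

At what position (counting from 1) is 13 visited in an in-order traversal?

In-order visits the left subtree, then the node, then the right subtree.
At 38: go left to 33.
  At 33: go left to 4.
    At 4: go left to 18.
      18 is a leaf — visit 18.
    Visit 4.
    At 4: go right to 13.
      13 is a leaf — visit 13.
  Visit 33.
  At 33: no right child.
Visit 38.
At 38: go right to 14.
  At 14: go left to 16.
    16 is a leaf — visit 16.
  Visit 14.
  At 14: go right to 7.
    At 7: no left child.
    Visit 7.
    At 7: go right to 32.
      At 32: go left to 34.
        34 is a leaf — visit 34.
      Visit 32.
      At 32: no right child.
Full in-order sequence: 18, 4, 13, 33, 38, 16, 14, 7, 34, 32.

3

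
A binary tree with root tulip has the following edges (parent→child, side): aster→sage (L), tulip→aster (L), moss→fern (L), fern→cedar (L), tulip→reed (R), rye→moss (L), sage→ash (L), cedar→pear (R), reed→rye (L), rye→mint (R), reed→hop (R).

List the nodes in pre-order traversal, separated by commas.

Pre-order visits the node, then its left subtree, then its right subtree.
Visit tulip.
At tulip: go left to aster.
  Visit aster.
  At aster: go left to sage.
    Visit sage.
    At sage: go left to ash.
      ash is a leaf — visit ash.
    At sage: no right child.
  At aster: no right child.
At tulip: go right to reed.
  Visit reed.
  At reed: go left to rye.
    Visit rye.
    At rye: go left to moss.
      Visit moss.
      At moss: go left to fern.
        Visit fern.
        At fern: go left to cedar.
          Visit cedar.
          At cedar: no left child.
          At cedar: go right to pear.
            pear is a leaf — visit pear.
        At fern: no right child.
      At moss: no right child.
    At rye: go right to mint.
      mint is a leaf — visit mint.
  At reed: go right to hop.
    hop is a leaf — visit hop.

tulip, aster, sage, ash, reed, rye, moss, fern, cedar, pear, mint, hop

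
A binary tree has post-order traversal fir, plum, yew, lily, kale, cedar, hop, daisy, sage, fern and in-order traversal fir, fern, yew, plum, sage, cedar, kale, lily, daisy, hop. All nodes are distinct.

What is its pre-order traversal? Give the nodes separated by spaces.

fern fir sage yew plum daisy cedar kale lily hop

The last element of post-order is the root; it splits in-order into left and right subtrees.
Root fern: left subtree has 1 node {fir}, right has 8 {yew, plum, sage, cedar, kale, lily, daisy, hop}.
  Root sage: left subtree has 2 nodes {yew, plum}, right has 5 {cedar, kale, lily, daisy, hop}.
    Root yew: left subtree has 0 nodes { }, right has 1 {plum}.
    Root daisy: left subtree has 3 nodes {cedar, kale, lily}, right has 1 {hop}.
      Root cedar: left subtree has 0 nodes { }, right has 2 {kale, lily}.
        Root kale: left subtree has 0 nodes { }, right has 1 {lily}.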